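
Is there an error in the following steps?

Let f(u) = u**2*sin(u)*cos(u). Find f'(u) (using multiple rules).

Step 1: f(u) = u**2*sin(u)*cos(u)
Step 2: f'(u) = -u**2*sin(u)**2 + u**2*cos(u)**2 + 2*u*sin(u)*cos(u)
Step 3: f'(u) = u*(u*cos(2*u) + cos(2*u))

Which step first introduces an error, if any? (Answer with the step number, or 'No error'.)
Step 3

Step 3 is incorrect due to a wrong trig function.
The step shows: u*(u*cos(2*u) + cos(2*u))
The correct value should be: u*(u*cos(2*u) + sin(2*u))

Explanation: sin(2*u) was incorrectly written as cos(2*u): the term u*(u*cos(2*u) + sin(2*u)) was incorrectly written as u*(u*cos(2*u) + cos(2*u))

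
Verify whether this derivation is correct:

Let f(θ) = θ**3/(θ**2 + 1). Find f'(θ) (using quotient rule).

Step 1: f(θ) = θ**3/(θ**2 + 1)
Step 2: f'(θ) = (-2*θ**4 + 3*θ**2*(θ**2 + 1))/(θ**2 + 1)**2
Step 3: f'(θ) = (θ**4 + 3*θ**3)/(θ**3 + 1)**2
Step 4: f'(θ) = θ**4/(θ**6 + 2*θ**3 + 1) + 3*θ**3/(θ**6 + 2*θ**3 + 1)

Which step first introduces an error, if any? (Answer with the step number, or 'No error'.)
Step 3

Step 3 is incorrect due to a wrong exponent.
The step shows: (θ**4 + 3*θ**3)/(θ**3 + 1)**2
The correct value should be: (θ**4 + 3*θ**2)/(θ**2 + 1)**2

Explanation: The exponent 2 on θ was incorrectly written as 3: the term (θ**4 + 3*θ**2)/(θ**2 + 1)**2 was incorrectly written as (θ**4 + 3*θ**3)/(θ**3 + 1)**2
The later steps are derived from this incorrect expression, so the error originates in Step 3.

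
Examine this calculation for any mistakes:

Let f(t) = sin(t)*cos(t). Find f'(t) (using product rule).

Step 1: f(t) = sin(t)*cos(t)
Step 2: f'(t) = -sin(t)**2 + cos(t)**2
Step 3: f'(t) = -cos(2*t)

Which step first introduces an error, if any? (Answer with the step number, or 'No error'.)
Step 3

Step 3 is incorrect due to a sign flip.
The step shows: -cos(2*t)
The correct value should be: cos(2*t)

Explanation: The sign of the whole expression was flipped: the term cos(2*t) was incorrectly written as -cos(2*t)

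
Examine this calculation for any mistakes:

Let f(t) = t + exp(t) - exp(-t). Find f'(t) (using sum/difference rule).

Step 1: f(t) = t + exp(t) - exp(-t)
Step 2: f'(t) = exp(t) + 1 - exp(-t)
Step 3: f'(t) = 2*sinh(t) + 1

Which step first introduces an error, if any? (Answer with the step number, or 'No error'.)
Step 2

Step 2 is incorrect due to a sign flip.
The step shows: exp(t) + 1 - exp(-t)
The correct value should be: exp(t) + 1 + exp(-t)

Explanation: The sign of one term was flipped: the term exp(-t) was incorrectly written as -exp(-t)
The later steps are derived from this incorrect expression, so the error originates in Step 2.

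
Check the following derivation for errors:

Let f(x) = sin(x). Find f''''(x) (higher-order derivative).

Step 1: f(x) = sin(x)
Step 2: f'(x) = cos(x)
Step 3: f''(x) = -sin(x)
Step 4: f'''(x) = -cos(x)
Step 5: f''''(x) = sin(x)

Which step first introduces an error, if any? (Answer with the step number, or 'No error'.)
No error

All steps in this derivation are correct.
The final answer f''''(x) = sin(x) is valid.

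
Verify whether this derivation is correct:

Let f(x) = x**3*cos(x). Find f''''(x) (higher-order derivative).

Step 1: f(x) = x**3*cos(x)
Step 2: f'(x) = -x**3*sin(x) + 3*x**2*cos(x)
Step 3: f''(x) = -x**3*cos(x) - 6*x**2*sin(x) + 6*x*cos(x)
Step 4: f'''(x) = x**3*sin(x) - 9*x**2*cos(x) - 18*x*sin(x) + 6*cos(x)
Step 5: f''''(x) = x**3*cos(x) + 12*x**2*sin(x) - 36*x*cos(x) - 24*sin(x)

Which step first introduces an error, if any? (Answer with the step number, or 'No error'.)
No error

All steps in this derivation are correct.
The final answer f''''(x) = x**3*cos(x) + 12*x**2*sin(x) - 36*x*cos(x) - 24*sin(x) is valid.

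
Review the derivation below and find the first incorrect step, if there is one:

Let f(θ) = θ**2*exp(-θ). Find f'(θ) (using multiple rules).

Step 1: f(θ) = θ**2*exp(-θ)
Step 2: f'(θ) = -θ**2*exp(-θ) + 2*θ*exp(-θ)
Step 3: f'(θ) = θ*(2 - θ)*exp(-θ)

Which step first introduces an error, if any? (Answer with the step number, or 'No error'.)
No error

All steps in this derivation are correct.
The final answer f'(θ) = θ*(2 - θ)*exp(-θ) is valid.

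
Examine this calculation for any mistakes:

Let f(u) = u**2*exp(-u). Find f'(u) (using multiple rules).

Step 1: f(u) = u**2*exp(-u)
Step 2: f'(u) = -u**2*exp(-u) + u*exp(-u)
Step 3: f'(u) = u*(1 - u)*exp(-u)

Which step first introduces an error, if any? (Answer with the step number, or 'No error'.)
Step 2

Step 2 is incorrect due to a wrong coefficient.
The step shows: -u**2*exp(-u) + u*exp(-u)
The correct value should be: -u**2*exp(-u) + 2*u*exp(-u)

Explanation: The coefficient 2 was incorrectly written as 1: the term 2*u*exp(-u) was incorrectly written as u*exp(-u)
The later steps are derived from this incorrect expression, so the error originates in Step 2.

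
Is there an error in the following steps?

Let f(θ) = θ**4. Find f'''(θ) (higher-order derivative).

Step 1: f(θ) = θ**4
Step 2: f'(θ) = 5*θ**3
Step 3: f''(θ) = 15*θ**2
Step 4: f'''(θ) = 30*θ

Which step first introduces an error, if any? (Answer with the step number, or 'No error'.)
Step 2

Step 2 is incorrect due to a wrong coefficient.
The step shows: 5*θ**3
The correct value should be: 4*θ**3

Explanation: The coefficient 4 was incorrectly written as 5: the term 4*θ**3 was incorrectly written as 5*θ**3
The later steps are derived from this incorrect expression, so the error originates in Step 2.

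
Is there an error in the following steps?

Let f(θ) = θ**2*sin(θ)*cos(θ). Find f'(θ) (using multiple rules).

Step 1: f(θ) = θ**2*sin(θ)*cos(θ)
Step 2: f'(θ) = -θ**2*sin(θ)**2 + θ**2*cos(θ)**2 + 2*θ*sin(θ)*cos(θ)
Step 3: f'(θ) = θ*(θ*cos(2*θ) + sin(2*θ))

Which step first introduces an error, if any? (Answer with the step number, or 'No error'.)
No error

All steps in this derivation are correct.
The final answer f'(θ) = θ*(θ*cos(2*θ) + sin(2*θ)) is valid.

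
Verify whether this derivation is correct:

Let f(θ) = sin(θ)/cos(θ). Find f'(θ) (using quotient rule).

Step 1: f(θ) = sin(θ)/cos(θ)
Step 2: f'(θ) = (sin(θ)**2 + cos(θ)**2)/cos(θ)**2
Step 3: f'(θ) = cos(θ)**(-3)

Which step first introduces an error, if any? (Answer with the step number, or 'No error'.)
Step 3

Step 3 is incorrect due to a wrong exponent.
The step shows: cos(θ)**(-3)
The correct value should be: cos(θ)**(-2)

Explanation: The exponent -2 on cos(θ) was incorrectly written as -3: the term cos(θ)**(-2) was incorrectly written as cos(θ)**(-3)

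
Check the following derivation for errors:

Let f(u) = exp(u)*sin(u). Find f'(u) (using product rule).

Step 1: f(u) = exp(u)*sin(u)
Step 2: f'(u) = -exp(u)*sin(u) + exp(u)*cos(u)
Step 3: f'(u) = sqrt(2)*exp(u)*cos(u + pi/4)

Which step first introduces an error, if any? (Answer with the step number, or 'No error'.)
Step 2

Step 2 is incorrect due to a sign flip.
The step shows: -exp(u)*sin(u) + exp(u)*cos(u)
The correct value should be: exp(u)*sin(u) + exp(u)*cos(u)

Explanation: The sign of one term was flipped: the term exp(u)*sin(u) was incorrectly written as -exp(u)*sin(u)
The later steps are derived from this incorrect expression, so the error originates in Step 2.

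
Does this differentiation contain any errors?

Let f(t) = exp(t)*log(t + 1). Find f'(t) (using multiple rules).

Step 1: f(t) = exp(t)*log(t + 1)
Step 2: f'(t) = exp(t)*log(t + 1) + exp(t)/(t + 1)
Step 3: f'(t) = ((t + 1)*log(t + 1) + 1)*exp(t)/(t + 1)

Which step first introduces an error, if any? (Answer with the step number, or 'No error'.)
No error

All steps in this derivation are correct.
The final answer f'(t) = ((t + 1)*log(t + 1) + 1)*exp(t)/(t + 1) is valid.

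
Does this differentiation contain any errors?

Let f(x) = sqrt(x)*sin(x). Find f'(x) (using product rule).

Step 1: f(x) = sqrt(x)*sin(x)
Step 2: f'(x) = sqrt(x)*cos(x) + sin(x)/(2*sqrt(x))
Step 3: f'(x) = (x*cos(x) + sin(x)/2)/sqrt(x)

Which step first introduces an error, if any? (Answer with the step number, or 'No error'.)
No error

All steps in this derivation are correct.
The final answer f'(x) = (x*cos(x) + sin(x)/2)/sqrt(x) is valid.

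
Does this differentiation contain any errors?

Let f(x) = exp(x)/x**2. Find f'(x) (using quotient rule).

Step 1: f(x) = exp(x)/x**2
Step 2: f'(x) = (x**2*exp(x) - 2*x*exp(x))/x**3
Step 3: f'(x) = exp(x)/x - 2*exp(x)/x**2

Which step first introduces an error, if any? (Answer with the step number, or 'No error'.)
Step 2

Step 2 is incorrect due to a wrong exponent.
The step shows: (x**2*exp(x) - 2*x*exp(x))/x**3
The correct value should be: (x**2*exp(x) - 2*x*exp(x))/x**4

Explanation: The exponent -4 on x was incorrectly written as -3: the term (x**2*exp(x) - 2*x*exp(x))/x**4 was incorrectly written as (x**2*exp(x) - 2*x*exp(x))/x**3
The later steps are derived from this incorrect expression, so the error originates in Step 2.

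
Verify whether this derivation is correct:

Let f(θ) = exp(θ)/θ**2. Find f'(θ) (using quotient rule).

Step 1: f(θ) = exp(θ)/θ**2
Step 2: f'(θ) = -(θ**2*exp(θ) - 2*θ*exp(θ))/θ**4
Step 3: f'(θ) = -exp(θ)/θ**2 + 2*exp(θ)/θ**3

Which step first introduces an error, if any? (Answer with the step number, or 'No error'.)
Step 2

Step 2 is incorrect due to a sign flip.
The step shows: -(θ**2*exp(θ) - 2*θ*exp(θ))/θ**4
The correct value should be: (θ**2*exp(θ) - 2*θ*exp(θ))/θ**4

Explanation: The sign of the whole expression was flipped: the term (θ**2*exp(θ) - 2*θ*exp(θ))/θ**4 was incorrectly written as -(θ**2*exp(θ) - 2*θ*exp(θ))/θ**4
The later steps are derived from this incorrect expression, so the error originates in Step 2.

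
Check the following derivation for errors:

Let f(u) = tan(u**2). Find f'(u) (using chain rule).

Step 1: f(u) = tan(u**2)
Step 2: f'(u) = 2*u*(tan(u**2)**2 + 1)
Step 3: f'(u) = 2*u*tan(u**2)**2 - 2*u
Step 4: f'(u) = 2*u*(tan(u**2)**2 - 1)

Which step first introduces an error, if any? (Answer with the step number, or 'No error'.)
Step 3

Step 3 is incorrect due to a sign flip.
The step shows: 2*u*tan(u**2)**2 - 2*u
The correct value should be: 2*u*tan(u**2)**2 + 2*u

Explanation: The sign of one term was flipped: the term 2*u was incorrectly written as -2*u
The later steps are derived from this incorrect expression, so the error originates in Step 3.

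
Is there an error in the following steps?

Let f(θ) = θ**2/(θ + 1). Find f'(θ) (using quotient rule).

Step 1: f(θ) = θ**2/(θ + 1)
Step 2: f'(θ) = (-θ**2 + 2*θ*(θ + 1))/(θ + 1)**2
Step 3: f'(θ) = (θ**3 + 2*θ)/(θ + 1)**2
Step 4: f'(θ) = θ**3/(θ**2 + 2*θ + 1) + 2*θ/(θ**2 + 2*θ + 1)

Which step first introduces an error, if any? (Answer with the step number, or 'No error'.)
Step 3

Step 3 is incorrect due to a wrong exponent.
The step shows: (θ**3 + 2*θ)/(θ + 1)**2
The correct value should be: (θ**2 + 2*θ)/(θ + 1)**2

Explanation: The exponent 2 on θ was incorrectly written as 3: the term (θ**2 + 2*θ)/(θ + 1)**2 was incorrectly written as (θ**3 + 2*θ)/(θ + 1)**2
The later steps are derived from this incorrect expression, so the error originates in Step 3.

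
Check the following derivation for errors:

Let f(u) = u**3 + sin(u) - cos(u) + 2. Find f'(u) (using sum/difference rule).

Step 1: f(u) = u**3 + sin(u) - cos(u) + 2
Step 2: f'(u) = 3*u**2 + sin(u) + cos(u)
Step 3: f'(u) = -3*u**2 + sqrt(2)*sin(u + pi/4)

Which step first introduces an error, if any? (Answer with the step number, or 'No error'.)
Step 3

Step 3 is incorrect due to a sign flip.
The step shows: -3*u**2 + sqrt(2)*sin(u + pi/4)
The correct value should be: 3*u**2 + sqrt(2)*sin(u + pi/4)

Explanation: The sign of one term was flipped: the term 3*u**2 was incorrectly written as -3*u**2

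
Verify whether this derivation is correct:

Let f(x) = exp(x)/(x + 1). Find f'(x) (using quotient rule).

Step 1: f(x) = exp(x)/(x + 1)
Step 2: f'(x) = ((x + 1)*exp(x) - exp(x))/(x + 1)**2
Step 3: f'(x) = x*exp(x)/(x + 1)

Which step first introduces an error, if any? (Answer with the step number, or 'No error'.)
Step 3

Step 3 is incorrect due to a wrong exponent.
The step shows: x*exp(x)/(x + 1)
The correct value should be: x*exp(x)/(x + 1)**2

Explanation: The exponent -2 on x + 1 was incorrectly written as -1: the term x*exp(x)/(x + 1)**2 was incorrectly written as x*exp(x)/(x + 1)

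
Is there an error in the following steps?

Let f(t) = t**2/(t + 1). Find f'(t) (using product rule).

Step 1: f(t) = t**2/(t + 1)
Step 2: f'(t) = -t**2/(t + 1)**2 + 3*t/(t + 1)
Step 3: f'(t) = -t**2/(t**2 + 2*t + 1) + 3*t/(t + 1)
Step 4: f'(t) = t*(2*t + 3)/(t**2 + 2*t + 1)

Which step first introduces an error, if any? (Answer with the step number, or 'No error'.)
Step 2

Step 2 is incorrect due to a wrong coefficient.
The step shows: -t**2/(t + 1)**2 + 3*t/(t + 1)
The correct value should be: -t**2/(t + 1)**2 + 2*t/(t + 1)

Explanation: The coefficient 2 was incorrectly written as 3: the term 2*t/(t + 1) was incorrectly written as 3*t/(t + 1)
The later steps are derived from this incorrect expression, so the error originates in Step 2.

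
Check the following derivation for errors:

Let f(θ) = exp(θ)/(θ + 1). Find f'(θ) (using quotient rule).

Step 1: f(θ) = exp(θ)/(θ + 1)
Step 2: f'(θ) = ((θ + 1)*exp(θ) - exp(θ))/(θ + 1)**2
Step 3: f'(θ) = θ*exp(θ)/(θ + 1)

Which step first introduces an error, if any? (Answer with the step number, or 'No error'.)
Step 3

Step 3 is incorrect due to a wrong exponent.
The step shows: θ*exp(θ)/(θ + 1)
The correct value should be: θ*exp(θ)/(θ + 1)**2

Explanation: The exponent -2 on θ + 1 was incorrectly written as -1: the term θ*exp(θ)/(θ + 1)**2 was incorrectly written as θ*exp(θ)/(θ + 1)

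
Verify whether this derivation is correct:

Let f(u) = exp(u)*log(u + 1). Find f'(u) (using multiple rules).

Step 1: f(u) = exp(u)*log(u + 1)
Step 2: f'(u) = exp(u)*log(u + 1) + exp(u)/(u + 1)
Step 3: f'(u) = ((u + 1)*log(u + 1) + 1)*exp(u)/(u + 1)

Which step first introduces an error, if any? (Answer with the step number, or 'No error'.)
No error

All steps in this derivation are correct.
The final answer f'(u) = ((u + 1)*log(u + 1) + 1)*exp(u)/(u + 1) is valid.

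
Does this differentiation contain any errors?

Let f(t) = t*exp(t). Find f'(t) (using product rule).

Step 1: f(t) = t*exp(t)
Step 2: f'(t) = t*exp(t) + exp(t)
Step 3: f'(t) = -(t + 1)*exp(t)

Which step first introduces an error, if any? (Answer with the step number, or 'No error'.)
Step 3

Step 3 is incorrect due to a sign flip.
The step shows: -(t + 1)*exp(t)
The correct value should be: (t + 1)*exp(t)

Explanation: The sign of the whole expression was flipped: the term (t + 1)*exp(t) was incorrectly written as -(t + 1)*exp(t)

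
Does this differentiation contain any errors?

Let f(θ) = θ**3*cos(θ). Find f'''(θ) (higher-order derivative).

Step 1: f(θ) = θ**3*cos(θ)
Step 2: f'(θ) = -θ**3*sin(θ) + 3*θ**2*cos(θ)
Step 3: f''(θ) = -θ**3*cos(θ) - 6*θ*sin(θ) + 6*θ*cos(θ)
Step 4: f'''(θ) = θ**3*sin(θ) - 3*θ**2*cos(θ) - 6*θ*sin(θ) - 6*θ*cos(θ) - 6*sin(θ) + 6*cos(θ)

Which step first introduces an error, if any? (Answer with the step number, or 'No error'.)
Step 3

Step 3 is incorrect due to a wrong exponent.
The step shows: -θ**3*cos(θ) - 6*θ*sin(θ) + 6*θ*cos(θ)
The correct value should be: -θ**3*cos(θ) - 6*θ**2*sin(θ) + 6*θ*cos(θ)

Explanation: The exponent 2 on θ was incorrectly written as 1: the term -6*θ**2*sin(θ) was incorrectly written as -6*θ*sin(θ)
The later steps are derived from this incorrect expression, so the error originates in Step 3.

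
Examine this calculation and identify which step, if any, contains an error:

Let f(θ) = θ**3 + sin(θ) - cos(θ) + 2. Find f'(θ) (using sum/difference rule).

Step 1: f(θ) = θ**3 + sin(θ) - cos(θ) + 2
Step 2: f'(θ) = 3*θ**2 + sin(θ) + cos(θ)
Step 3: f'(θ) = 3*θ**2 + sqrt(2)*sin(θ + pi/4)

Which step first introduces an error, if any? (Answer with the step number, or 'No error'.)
No error

All steps in this derivation are correct.
The final answer f'(θ) = 3*θ**2 + sqrt(2)*sin(θ + pi/4) is valid.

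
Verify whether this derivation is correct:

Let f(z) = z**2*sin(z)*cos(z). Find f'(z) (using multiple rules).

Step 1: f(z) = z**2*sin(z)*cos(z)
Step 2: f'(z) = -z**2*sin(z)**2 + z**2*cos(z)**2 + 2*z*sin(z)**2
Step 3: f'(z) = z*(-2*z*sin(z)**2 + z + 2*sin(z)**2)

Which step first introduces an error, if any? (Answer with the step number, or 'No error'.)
Step 2

Step 2 is incorrect due to a wrong trig function.
The step shows: -z**2*sin(z)**2 + z**2*cos(z)**2 + 2*z*sin(z)**2
The correct value should be: -z**2*sin(z)**2 + z**2*cos(z)**2 + 2*z*sin(z)*cos(z)

Explanation: cos(z) was incorrectly written as sin(z): the term 2*z*sin(z)*cos(z) was incorrectly written as 2*z*sin(z)**2
The later steps are derived from this incorrect expression, so the error originates in Step 2.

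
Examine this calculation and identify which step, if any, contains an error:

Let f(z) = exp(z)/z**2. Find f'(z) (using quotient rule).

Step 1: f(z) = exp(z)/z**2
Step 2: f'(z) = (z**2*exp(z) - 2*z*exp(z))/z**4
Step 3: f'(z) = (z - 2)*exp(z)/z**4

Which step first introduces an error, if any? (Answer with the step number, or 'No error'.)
Step 3

Step 3 is incorrect due to a wrong exponent.
The step shows: (z - 2)*exp(z)/z**4
The correct value should be: (z - 2)*exp(z)/z**3

Explanation: The exponent -3 on z was incorrectly written as -4: the term (z - 2)*exp(z)/z**3 was incorrectly written as (z - 2)*exp(z)/z**4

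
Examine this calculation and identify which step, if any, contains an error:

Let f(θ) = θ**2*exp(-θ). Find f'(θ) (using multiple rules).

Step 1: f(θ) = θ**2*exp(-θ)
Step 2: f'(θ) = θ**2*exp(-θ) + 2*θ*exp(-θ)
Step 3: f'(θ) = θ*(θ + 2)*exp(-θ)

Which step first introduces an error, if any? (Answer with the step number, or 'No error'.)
Step 2

Step 2 is incorrect due to a sign flip.
The step shows: θ**2*exp(-θ) + 2*θ*exp(-θ)
The correct value should be: -θ**2*exp(-θ) + 2*θ*exp(-θ)

Explanation: The sign of one term was flipped: the term -θ**2*exp(-θ) was incorrectly written as θ**2*exp(-θ)
The later steps are derived from this incorrect expression, so the error originates in Step 2.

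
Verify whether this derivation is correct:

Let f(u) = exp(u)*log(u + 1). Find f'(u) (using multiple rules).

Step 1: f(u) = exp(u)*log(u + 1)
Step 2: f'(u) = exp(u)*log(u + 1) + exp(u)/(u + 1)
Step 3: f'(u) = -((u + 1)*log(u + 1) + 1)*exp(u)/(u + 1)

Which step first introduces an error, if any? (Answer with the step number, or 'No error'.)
Step 3

Step 3 is incorrect due to a sign flip.
The step shows: -((u + 1)*log(u + 1) + 1)*exp(u)/(u + 1)
The correct value should be: ((u + 1)*log(u + 1) + 1)*exp(u)/(u + 1)

Explanation: The sign of the whole expression was flipped: the term ((u + 1)*log(u + 1) + 1)*exp(u)/(u + 1) was incorrectly written as -((u + 1)*log(u + 1) + 1)*exp(u)/(u + 1)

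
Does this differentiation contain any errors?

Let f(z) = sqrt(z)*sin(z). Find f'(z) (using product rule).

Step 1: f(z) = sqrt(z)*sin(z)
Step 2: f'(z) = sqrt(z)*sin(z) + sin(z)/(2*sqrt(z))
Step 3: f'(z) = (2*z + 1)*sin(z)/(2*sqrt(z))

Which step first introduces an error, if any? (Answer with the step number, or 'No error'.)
Step 2

Step 2 is incorrect due to a wrong trig function.
The step shows: sqrt(z)*sin(z) + sin(z)/(2*sqrt(z))
The correct value should be: sqrt(z)*cos(z) + sin(z)/(2*sqrt(z))

Explanation: cos(z) was incorrectly written as sin(z): the term sqrt(z)*cos(z) was incorrectly written as sqrt(z)*sin(z)
The later steps are derived from this incorrect expression, so the error originates in Step 2.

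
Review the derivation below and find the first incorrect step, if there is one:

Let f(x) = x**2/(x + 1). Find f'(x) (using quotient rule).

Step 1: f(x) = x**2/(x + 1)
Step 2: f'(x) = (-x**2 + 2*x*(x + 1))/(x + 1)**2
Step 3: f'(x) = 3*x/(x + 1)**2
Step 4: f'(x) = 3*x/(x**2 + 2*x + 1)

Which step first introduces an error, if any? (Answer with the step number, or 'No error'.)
Step 3

Step 3 is incorrect due to a wrong exponent.
The step shows: 3*x/(x + 1)**2
The correct value should be: (x**2 + 2*x)/(x + 1)**2

Explanation: The exponent 2 on x was incorrectly written as 1: the term (x**2 + 2*x)/(x + 1)**2 was incorrectly written as 3*x/(x + 1)**2
The later steps are derived from this incorrect expression, so the error originates in Step 3.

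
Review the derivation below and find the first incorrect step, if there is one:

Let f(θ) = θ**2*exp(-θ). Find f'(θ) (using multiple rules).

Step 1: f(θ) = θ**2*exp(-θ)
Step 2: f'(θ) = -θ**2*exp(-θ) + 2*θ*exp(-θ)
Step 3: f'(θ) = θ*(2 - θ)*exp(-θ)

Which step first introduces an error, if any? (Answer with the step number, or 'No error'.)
No error

All steps in this derivation are correct.
The final answer f'(θ) = θ*(2 - θ)*exp(-θ) is valid.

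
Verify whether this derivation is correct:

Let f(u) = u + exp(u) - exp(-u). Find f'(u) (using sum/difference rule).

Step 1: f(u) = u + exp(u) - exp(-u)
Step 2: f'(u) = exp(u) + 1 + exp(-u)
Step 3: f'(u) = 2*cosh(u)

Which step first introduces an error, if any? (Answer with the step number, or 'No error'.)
Step 3

Step 3 is incorrect due to a dropped term.
The step shows: 2*cosh(u)
The correct value should be: 2*cosh(u) + 1

Explanation: A term was dropped: the term 1 was incorrectly omitted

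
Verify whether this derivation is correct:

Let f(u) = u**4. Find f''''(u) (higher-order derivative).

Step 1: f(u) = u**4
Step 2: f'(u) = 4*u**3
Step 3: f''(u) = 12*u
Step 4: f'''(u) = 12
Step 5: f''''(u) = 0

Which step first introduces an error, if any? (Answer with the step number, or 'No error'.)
Step 3

Step 3 is incorrect due to a wrong exponent.
The step shows: 12*u
The correct value should be: 12*u**2

Explanation: The exponent 2 on u was incorrectly written as 1: the term 12*u**2 was incorrectly written as 12*u
The later steps are derived from this incorrect expression, so the error originates in Step 3.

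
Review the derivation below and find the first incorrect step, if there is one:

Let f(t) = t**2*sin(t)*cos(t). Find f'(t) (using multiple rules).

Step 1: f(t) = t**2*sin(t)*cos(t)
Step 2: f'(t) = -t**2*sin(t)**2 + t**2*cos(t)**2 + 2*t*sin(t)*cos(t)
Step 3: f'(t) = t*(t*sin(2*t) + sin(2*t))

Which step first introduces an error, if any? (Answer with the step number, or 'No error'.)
Step 3

Step 3 is incorrect due to a wrong trig function.
The step shows: t*(t*sin(2*t) + sin(2*t))
The correct value should be: t*(t*cos(2*t) + sin(2*t))

Explanation: cos(2*t) was incorrectly written as sin(2*t): the term t*(t*cos(2*t) + sin(2*t)) was incorrectly written as t*(t*sin(2*t) + sin(2*t))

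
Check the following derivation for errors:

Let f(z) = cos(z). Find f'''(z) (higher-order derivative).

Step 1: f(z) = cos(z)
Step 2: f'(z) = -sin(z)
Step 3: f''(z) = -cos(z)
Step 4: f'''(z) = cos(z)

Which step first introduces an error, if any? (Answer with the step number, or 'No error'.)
Step 4

Step 4 is incorrect due to a wrong trig function.
The step shows: cos(z)
The correct value should be: sin(z)

Explanation: sin(z) was incorrectly written as cos(z): the term sin(z) was incorrectly written as cos(z)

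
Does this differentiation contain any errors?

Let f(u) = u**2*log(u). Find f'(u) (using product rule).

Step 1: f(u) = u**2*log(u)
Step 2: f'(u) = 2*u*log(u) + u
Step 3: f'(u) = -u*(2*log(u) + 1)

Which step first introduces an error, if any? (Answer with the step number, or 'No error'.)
Step 3

Step 3 is incorrect due to a sign flip.
The step shows: -u*(2*log(u) + 1)
The correct value should be: u*(2*log(u) + 1)

Explanation: The sign of the whole expression was flipped: the term u*(2*log(u) + 1) was incorrectly written as -u*(2*log(u) + 1)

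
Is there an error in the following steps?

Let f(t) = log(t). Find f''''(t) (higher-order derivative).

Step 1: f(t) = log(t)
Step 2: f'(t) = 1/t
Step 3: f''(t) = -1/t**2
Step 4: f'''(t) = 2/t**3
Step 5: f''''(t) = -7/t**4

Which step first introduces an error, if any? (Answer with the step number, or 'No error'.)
Step 5

Step 5 is incorrect due to a wrong coefficient.
The step shows: -7/t**4
The correct value should be: -6/t**4

Explanation: The coefficient -6 was incorrectly written as -7: the term -6/t**4 was incorrectly written as -7/t**4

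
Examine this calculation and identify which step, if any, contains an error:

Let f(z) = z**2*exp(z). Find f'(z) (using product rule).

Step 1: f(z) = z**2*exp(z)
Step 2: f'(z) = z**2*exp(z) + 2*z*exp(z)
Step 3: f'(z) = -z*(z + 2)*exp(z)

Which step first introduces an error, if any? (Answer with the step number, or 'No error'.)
Step 3

Step 3 is incorrect due to a sign flip.
The step shows: -z*(z + 2)*exp(z)
The correct value should be: z*(z + 2)*exp(z)

Explanation: The sign of the whole expression was flipped: the term z*(z + 2)*exp(z) was incorrectly written as -z*(z + 2)*exp(z)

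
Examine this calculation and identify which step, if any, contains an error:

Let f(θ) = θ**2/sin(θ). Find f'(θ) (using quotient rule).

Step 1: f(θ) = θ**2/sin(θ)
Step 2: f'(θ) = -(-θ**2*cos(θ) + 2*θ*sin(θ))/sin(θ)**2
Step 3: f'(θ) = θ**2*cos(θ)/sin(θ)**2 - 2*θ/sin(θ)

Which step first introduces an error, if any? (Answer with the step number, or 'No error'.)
Step 2

Step 2 is incorrect due to a sign flip.
The step shows: -(-θ**2*cos(θ) + 2*θ*sin(θ))/sin(θ)**2
The correct value should be: (-θ**2*cos(θ) + 2*θ*sin(θ))/sin(θ)**2

Explanation: The sign of the whole expression was flipped: the term (-θ**2*cos(θ) + 2*θ*sin(θ))/sin(θ)**2 was incorrectly written as -(-θ**2*cos(θ) + 2*θ*sin(θ))/sin(θ)**2
The later steps are derived from this incorrect expression, so the error originates in Step 2.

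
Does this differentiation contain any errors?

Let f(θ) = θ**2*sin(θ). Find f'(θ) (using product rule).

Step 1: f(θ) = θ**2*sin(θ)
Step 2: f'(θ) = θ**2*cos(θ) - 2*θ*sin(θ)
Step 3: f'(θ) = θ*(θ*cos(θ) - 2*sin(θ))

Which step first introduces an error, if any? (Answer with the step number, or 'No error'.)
Step 2

Step 2 is incorrect due to a sign flip.
The step shows: θ**2*cos(θ) - 2*θ*sin(θ)
The correct value should be: θ**2*cos(θ) + 2*θ*sin(θ)

Explanation: The sign of one term was flipped: the term 2*θ*sin(θ) was incorrectly written as -2*θ*sin(θ)
The later steps are derived from this incorrect expression, so the error originates in Step 2.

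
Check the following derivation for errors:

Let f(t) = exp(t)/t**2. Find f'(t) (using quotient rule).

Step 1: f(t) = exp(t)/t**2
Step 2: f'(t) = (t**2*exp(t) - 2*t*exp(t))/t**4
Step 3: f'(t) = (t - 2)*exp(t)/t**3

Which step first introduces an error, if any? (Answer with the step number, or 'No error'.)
No error

All steps in this derivation are correct.
The final answer f'(t) = (t - 2)*exp(t)/t**3 is valid.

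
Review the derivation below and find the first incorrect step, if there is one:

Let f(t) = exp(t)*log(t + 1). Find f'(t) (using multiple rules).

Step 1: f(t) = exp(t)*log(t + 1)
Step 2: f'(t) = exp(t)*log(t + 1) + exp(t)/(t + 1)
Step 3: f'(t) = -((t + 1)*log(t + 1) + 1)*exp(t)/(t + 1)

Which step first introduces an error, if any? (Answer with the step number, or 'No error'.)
Step 3

Step 3 is incorrect due to a sign flip.
The step shows: -((t + 1)*log(t + 1) + 1)*exp(t)/(t + 1)
The correct value should be: ((t + 1)*log(t + 1) + 1)*exp(t)/(t + 1)

Explanation: The sign of the whole expression was flipped: the term ((t + 1)*log(t + 1) + 1)*exp(t)/(t + 1) was incorrectly written as -((t + 1)*log(t + 1) + 1)*exp(t)/(t + 1)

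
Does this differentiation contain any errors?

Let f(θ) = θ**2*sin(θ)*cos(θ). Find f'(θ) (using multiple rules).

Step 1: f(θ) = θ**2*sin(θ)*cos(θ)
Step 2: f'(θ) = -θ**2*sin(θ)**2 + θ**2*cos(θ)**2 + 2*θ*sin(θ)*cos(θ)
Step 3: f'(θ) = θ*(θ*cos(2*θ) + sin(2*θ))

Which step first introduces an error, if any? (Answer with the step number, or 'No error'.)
No error

All steps in this derivation are correct.
The final answer f'(θ) = θ*(θ*cos(2*θ) + sin(2*θ)) is valid.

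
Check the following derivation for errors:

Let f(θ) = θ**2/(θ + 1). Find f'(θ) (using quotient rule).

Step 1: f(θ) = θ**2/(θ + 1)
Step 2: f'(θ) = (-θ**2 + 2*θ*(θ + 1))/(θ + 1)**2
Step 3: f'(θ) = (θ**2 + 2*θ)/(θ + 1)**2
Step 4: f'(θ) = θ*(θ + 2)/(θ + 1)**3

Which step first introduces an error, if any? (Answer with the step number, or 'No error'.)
Step 4

Step 4 is incorrect due to a wrong exponent.
The step shows: θ*(θ + 2)/(θ + 1)**3
The correct value should be: θ*(θ + 2)/(θ + 1)**2

Explanation: The exponent -2 on θ + 1 was incorrectly written as -3: the term θ*(θ + 2)/(θ + 1)**2 was incorrectly written as θ*(θ + 2)/(θ + 1)**3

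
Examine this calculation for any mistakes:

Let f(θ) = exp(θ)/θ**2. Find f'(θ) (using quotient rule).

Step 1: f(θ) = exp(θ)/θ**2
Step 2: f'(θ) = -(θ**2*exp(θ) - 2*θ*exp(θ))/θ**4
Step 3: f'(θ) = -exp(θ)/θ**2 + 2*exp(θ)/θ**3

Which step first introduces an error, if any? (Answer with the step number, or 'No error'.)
Step 2

Step 2 is incorrect due to a sign flip.
The step shows: -(θ**2*exp(θ) - 2*θ*exp(θ))/θ**4
The correct value should be: (θ**2*exp(θ) - 2*θ*exp(θ))/θ**4

Explanation: The sign of the whole expression was flipped: the term (θ**2*exp(θ) - 2*θ*exp(θ))/θ**4 was incorrectly written as -(θ**2*exp(θ) - 2*θ*exp(θ))/θ**4
The later steps are derived from this incorrect expression, so the error originates in Step 2.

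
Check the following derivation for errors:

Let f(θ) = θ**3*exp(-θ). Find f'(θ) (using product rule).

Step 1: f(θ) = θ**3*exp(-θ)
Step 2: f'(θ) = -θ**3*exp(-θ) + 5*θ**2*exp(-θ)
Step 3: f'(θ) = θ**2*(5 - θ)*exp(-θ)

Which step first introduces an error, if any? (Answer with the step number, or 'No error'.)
Step 2

Step 2 is incorrect due to a wrong coefficient.
The step shows: -θ**3*exp(-θ) + 5*θ**2*exp(-θ)
The correct value should be: -θ**3*exp(-θ) + 3*θ**2*exp(-θ)

Explanation: The coefficient 3 was incorrectly written as 5: the term 3*θ**2*exp(-θ) was incorrectly written as 5*θ**2*exp(-θ)
The later steps are derived from this incorrect expression, so the error originates in Step 2.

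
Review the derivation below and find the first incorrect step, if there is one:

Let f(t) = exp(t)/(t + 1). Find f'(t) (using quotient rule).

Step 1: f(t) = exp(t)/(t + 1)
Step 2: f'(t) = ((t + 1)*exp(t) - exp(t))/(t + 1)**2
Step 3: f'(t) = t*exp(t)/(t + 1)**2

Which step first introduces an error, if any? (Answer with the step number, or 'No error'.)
No error

All steps in this derivation are correct.
The final answer f'(t) = t*exp(t)/(t + 1)**2 is valid.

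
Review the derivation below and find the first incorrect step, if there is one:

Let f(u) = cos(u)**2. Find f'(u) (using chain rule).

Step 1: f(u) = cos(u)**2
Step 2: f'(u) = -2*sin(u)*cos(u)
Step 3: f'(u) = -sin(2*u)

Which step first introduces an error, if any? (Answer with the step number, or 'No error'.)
No error

All steps in this derivation are correct.
The final answer f'(u) = -sin(2*u) is valid.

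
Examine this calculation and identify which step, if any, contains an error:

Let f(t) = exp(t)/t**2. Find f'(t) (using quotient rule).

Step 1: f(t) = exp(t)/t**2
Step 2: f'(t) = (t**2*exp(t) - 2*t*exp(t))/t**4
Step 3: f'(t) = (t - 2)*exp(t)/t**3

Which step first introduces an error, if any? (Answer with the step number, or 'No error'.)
No error

All steps in this derivation are correct.
The final answer f'(t) = (t - 2)*exp(t)/t**3 is valid.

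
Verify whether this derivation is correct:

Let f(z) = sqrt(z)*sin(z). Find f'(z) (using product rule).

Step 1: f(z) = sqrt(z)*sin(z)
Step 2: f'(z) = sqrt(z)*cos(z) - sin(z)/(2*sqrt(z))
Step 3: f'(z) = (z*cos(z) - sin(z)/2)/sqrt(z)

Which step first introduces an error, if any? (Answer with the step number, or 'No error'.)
Step 2

Step 2 is incorrect due to a sign flip.
The step shows: sqrt(z)*cos(z) - sin(z)/(2*sqrt(z))
The correct value should be: sqrt(z)*cos(z) + sin(z)/(2*sqrt(z))

Explanation: The sign of one term was flipped: the term sin(z)/(2*sqrt(z)) was incorrectly written as -sin(z)/(2*sqrt(z))
The later steps are derived from this incorrect expression, so the error originates in Step 2.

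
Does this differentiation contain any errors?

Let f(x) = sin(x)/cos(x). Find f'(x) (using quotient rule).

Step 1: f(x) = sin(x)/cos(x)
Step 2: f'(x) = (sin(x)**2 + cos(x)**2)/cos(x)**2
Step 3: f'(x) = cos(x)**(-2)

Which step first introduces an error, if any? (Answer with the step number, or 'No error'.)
No error

All steps in this derivation are correct.
The final answer f'(x) = cos(x)**(-2) is valid.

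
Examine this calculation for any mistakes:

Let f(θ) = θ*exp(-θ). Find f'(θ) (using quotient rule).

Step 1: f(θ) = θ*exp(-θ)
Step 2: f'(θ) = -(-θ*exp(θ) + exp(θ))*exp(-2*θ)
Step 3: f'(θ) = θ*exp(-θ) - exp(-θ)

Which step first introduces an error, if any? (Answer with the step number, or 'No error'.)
Step 2

Step 2 is incorrect due to a sign flip.
The step shows: -(-θ*exp(θ) + exp(θ))*exp(-2*θ)
The correct value should be: (-θ*exp(θ) + exp(θ))*exp(-2*θ)

Explanation: The sign of the whole expression was flipped: the term (-θ*exp(θ) + exp(θ))*exp(-2*θ) was incorrectly written as -(-θ*exp(θ) + exp(θ))*exp(-2*θ)
The later steps are derived from this incorrect expression, so the error originates in Step 2.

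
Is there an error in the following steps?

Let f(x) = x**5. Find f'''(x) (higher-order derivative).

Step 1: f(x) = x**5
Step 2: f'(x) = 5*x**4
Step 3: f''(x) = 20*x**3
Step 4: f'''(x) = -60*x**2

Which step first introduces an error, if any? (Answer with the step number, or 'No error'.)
Step 4

Step 4 is incorrect due to a sign flip.
The step shows: -60*x**2
The correct value should be: 60*x**2

Explanation: The sign of the whole expression was flipped: the term 60*x**2 was incorrectly written as -60*x**2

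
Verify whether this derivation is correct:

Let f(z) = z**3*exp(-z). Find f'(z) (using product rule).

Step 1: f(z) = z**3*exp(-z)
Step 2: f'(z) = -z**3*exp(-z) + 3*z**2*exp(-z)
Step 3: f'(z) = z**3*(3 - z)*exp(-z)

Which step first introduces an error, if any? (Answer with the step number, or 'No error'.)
Step 3

Step 3 is incorrect due to a wrong exponent.
The step shows: z**3*(3 - z)*exp(-z)
The correct value should be: z**2*(3 - z)*exp(-z)

Explanation: The exponent 2 on z was incorrectly written as 3: the term z**2*(3 - z)*exp(-z) was incorrectly written as z**3*(3 - z)*exp(-z)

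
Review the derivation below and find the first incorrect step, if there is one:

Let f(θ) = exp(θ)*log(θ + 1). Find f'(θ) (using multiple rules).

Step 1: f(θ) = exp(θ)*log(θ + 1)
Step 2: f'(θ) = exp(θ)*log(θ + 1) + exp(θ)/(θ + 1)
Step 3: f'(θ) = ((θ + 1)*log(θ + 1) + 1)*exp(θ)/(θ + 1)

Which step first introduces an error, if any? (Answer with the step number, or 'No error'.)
No error

All steps in this derivation are correct.
The final answer f'(θ) = ((θ + 1)*log(θ + 1) + 1)*exp(θ)/(θ + 1) is valid.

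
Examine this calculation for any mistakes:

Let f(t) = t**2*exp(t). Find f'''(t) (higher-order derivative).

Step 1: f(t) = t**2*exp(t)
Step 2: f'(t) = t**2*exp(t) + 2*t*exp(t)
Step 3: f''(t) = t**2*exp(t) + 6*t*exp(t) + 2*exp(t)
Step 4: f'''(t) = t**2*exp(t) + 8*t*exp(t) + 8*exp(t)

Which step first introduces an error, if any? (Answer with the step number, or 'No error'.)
Step 3

Step 3 is incorrect due to a wrong coefficient.
The step shows: t**2*exp(t) + 6*t*exp(t) + 2*exp(t)
The correct value should be: t**2*exp(t) + 4*t*exp(t) + 2*exp(t)

Explanation: The coefficient 4 was incorrectly written as 6: the term 4*t*exp(t) was incorrectly written as 6*t*exp(t)
The later steps are derived from this incorrect expression, so the error originates in Step 3.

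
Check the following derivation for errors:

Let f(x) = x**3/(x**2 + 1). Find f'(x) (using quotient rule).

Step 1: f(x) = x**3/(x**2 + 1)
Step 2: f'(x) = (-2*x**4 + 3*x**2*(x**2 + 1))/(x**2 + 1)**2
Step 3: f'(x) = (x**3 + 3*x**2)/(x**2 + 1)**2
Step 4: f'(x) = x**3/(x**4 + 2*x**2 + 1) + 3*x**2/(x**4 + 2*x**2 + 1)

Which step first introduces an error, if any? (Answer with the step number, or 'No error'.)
Step 3

Step 3 is incorrect due to a wrong exponent.
The step shows: (x**3 + 3*x**2)/(x**2 + 1)**2
The correct value should be: (x**4 + 3*x**2)/(x**2 + 1)**2

Explanation: The exponent 4 on x was incorrectly written as 3: the term (x**4 + 3*x**2)/(x**2 + 1)**2 was incorrectly written as (x**3 + 3*x**2)/(x**2 + 1)**2
The later steps are derived from this incorrect expression, so the error originates in Step 3.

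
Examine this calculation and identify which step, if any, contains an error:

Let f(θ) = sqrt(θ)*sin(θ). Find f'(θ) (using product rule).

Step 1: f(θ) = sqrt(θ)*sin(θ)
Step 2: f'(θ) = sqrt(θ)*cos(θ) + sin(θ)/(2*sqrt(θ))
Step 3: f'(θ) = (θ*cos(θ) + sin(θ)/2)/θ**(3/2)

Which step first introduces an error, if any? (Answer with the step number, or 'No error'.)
Step 3

Step 3 is incorrect due to a wrong exponent.
The step shows: (θ*cos(θ) + sin(θ)/2)/θ**(3/2)
The correct value should be: (θ*cos(θ) + sin(θ)/2)/sqrt(θ)

Explanation: The exponent -1/2 on θ was incorrectly written as -3/2: the term (θ*cos(θ) + sin(θ)/2)/sqrt(θ) was incorrectly written as (θ*cos(θ) + sin(θ)/2)/θ**(3/2)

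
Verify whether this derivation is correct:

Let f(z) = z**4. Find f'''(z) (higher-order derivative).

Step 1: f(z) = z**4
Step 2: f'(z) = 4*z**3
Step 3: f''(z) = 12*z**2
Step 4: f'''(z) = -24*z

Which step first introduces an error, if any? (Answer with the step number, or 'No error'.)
Step 4

Step 4 is incorrect due to a sign flip.
The step shows: -24*z
The correct value should be: 24*z

Explanation: The sign of the whole expression was flipped: the term 24*z was incorrectly written as -24*z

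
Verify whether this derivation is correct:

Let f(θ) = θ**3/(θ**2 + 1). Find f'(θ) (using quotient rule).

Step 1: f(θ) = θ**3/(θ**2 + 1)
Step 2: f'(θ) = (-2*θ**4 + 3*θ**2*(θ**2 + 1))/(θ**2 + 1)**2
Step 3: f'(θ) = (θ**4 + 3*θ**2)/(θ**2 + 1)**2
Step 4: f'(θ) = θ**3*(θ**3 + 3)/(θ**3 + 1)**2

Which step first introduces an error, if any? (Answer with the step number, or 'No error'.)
Step 4

Step 4 is incorrect due to a wrong exponent.
The step shows: θ**3*(θ**3 + 3)/(θ**3 + 1)**2
The correct value should be: θ**2*(θ**2 + 3)/(θ**2 + 1)**2

Explanation: The exponent 2 on θ was incorrectly written as 3: the term θ**2*(θ**2 + 3)/(θ**2 + 1)**2 was incorrectly written as θ**3*(θ**3 + 3)/(θ**3 + 1)**2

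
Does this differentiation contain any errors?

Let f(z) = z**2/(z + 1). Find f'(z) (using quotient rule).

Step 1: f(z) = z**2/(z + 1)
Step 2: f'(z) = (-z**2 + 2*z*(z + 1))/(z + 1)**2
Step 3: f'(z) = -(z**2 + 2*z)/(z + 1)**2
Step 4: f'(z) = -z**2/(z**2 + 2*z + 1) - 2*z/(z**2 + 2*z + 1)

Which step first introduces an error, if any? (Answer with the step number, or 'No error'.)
Step 3

Step 3 is incorrect due to a sign flip.
The step shows: -(z**2 + 2*z)/(z + 1)**2
The correct value should be: (z**2 + 2*z)/(z + 1)**2

Explanation: The sign of the whole expression was flipped: the term (z**2 + 2*z)/(z + 1)**2 was incorrectly written as -(z**2 + 2*z)/(z + 1)**2
The later steps are derived from this incorrect expression, so the error originates in Step 3.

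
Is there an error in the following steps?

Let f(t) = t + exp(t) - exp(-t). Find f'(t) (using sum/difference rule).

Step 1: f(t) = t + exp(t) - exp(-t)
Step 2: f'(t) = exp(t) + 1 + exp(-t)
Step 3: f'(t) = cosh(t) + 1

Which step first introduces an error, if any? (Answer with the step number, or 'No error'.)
Step 3

Step 3 is incorrect due to a wrong coefficient.
The step shows: cosh(t) + 1
The correct value should be: 2*cosh(t) + 1

Explanation: The coefficient 2 was incorrectly written as 1: the term 2*cosh(t) was incorrectly written as cosh(t)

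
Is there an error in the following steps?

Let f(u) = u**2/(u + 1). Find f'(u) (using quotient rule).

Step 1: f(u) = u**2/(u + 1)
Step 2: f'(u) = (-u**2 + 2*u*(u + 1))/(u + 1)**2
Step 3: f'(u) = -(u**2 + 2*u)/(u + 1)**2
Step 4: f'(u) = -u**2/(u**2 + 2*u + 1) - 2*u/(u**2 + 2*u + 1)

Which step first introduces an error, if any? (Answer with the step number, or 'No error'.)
Step 3

Step 3 is incorrect due to a sign flip.
The step shows: -(u**2 + 2*u)/(u + 1)**2
The correct value should be: (u**2 + 2*u)/(u + 1)**2

Explanation: The sign of the whole expression was flipped: the term (u**2 + 2*u)/(u + 1)**2 was incorrectly written as -(u**2 + 2*u)/(u + 1)**2
The later steps are derived from this incorrect expression, so the error originates in Step 3.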